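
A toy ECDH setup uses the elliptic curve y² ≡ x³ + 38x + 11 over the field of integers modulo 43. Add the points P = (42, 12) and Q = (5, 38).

(42, 12) + (5, 38). λ = (38 - 12)/(5 - 42) ≡ 26/6 mod 43. 6⁻¹ ≡ 36 (mod 43), so λ ≡ 33.
  x = λ² - 42 - 5 = 1089 - 47 ≡ 10; y = λ·(42 - 10) - 12 ≡ 12. → (10, 12)

(10, 12)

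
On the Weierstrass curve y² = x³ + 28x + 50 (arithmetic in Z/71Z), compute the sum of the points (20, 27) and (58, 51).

(17, 16)

(20, 27) + (58, 51). λ = (51 - 27)/(58 - 20) ≡ 24/38 mod 71. 38⁻¹ ≡ 43 (mod 71) since 38·43 = 1634 ≡ 1, so λ ≡ 38.
  x = λ² - 20 - 58 = 1444 - 78 ≡ 17; y = λ·(20 - 17) - 27 ≡ 16. → (17, 16)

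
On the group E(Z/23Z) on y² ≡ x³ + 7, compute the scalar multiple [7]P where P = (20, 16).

Repeated addition: build up to 7P.
2P: tangent at (20, 16): λ = (3·20² + 0)/(2·16) ≡ 4/9. 9⁻¹ ≡ 18 (mod 23), so λ ≡ 4·18 ≡ 3.
  x = λ² - 20 - 20 = 9 - 40 ≡ 15; y = λ·(20 - 15) - 16 ≡ 22. → (15, 22)
3P: (15, 22) + (20, 16). λ = (16 - 22)/(20 - 15) ≡ 17/5 mod 23. 5⁻¹ ≡ 14 (mod 23), so λ ≡ 8.
  x = λ² - 15 - 20 = 64 - 35 ≡ 6; y = λ·(15 - 6) - 22 ≡ 4. → (6, 4)
4P: (6, 4) + (20, 16). λ = (16 - 4)/(20 - 6) ≡ 12/14 mod 23. 14⁻¹ ≡ 5 (mod 23), so λ ≡ 14.
  x = λ² - 6 - 20 = 196 - 26 ≡ 9; y = λ·(6 - 9) - 4 ≡ 0. → (9, 0)
5P: (9, 0) + (20, 16). λ = (16 - 0)/(20 - 9) ≡ 16/11 mod 23. 11⁻¹ ≡ 21 (mod 23), so λ ≡ 14.
  x = λ² - 9 - 20 = 196 - 29 ≡ 6; y = λ·(9 - 6) - 0 ≡ 19. → (6, 19)
6P: (6, 19) + (20, 16). λ = (16 - 19)/(20 - 6) ≡ 20/14 mod 23. 14⁻¹ ≡ 5 (mod 23), so λ ≡ 8.
  x = λ² - 6 - 20 = 64 - 26 ≡ 15; y = λ·(6 - 15) - 19 ≡ 1. → (15, 1)
7P: (15, 1) + (20, 16). λ = (16 - 1)/(20 - 15) ≡ 15/5 mod 23. 5⁻¹ ≡ 14 (mod 23) since 5·14 = 70 ≡ 1, so λ ≡ 3.
  x = λ² - 15 - 20 = 9 - 35 ≡ 20; y = λ·(15 - 20) - 1 ≡ 7. → (20, 7)

(20, 7)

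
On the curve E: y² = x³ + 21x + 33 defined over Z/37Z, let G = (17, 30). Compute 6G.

(26, 32)

Double-and-add on 6 = (110)₂. Start with G = (17, 30) for the leading 1-bit.
double: tangent at (17, 30): λ = (3·17² + 21)/(2·30) ≡ 0/23. 23⁻¹ ≡ 29 (mod 37), so λ ≡ 0·29 ≡ 0.
  x = λ² - 17 - 17 = 0 - 34 ≡ 3; y = λ·(17 - 3) - 30 ≡ 7. → (3, 7)
add G: (3, 7) + (17, 30). λ = (30 - 7)/(17 - 3) ≡ 23/14 mod 37. 14⁻¹ ≡ 8 (mod 37), so λ ≡ 36.
  x = λ² - 3 - 17 = 1296 - 20 ≡ 18; y = λ·(3 - 18) - 7 ≡ 8. → (18, 8)
double: tangent at (18, 8): λ = (3·18² + 21)/(2·8) ≡ 31/16. 16⁻¹ ≡ 7 (mod 37), so λ ≡ 31·7 ≡ 32.
  x = λ² - 18 - 18 = 1024 - 36 ≡ 26; y = λ·(18 - 26) - 8 ≡ 32. → (26, 32)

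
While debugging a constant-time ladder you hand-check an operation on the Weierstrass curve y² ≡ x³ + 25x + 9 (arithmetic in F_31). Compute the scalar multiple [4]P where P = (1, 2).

Double-and-add on 4 = (100)₂. Start with P = (1, 2) for the leading 1-bit.
double: tangent at (1, 2): λ = (3·1² + 25)/(2·2) ≡ 28/4. 4⁻¹ ≡ 8 (mod 31), so λ ≡ 28·8 ≡ 7.
  x = λ² - 1 - 1 = 49 - 2 ≡ 16; y = λ·(1 - 16) - 2 ≡ 17. → (16, 17)
double: tangent at (16, 17): λ = (3·16² + 25)/(2·17) ≡ 18/3. 3⁻¹ ≡ 21 (mod 31), so λ ≡ 18·21 ≡ 6.
  x = λ² - 16 - 16 = 36 - 32 ≡ 4; y = λ·(16 - 4) - 17 ≡ 24. → (4, 24)

(4, 24)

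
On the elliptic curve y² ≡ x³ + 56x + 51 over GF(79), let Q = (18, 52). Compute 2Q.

(9, 40)

tangent at (18, 52): λ = (3·18² + 56)/(2·52) ≡ 1/25. 25⁻¹ ≡ 19 (mod 79) since 25·19 = 475 ≡ 1, so λ ≡ 1·19 ≡ 19.
  x = λ² - 18 - 18 = 361 - 36 ≡ 9; y = λ·(18 - 9) - 52 ≡ 40. → (9, 40)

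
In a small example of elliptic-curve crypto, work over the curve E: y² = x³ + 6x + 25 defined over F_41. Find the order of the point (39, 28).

2P: tangent at (39, 28): λ = (3·39² + 6)/(2·28) ≡ 18/15. 15⁻¹ ≡ 11 (mod 41) since 15·11 = 165 ≡ 1, so λ ≡ 18·11 ≡ 34.
  x = λ² - 39 - 39 = 1156 - 78 ≡ 12; y = λ·(39 - 12) - 28 ≡ 29. → (12, 29)
3P: (12, 29) + (39, 28). λ = (28 - 29)/(39 - 12) ≡ 40/27 mod 41. 27⁻¹ ≡ 38 (mod 41) since 27·38 = 1026 ≡ 1, so λ ≡ 3.
  x = λ² - 12 - 39 = 9 - 51 ≡ 40; y = λ·(12 - 40) - 29 ≡ 10. → (40, 10)
4P: (40, 10) + (39, 28). λ = (28 - 10)/(39 - 40) ≡ 18/40 mod 41. 40⁻¹ ≡ 40 (mod 41) since 40·40 = 1600 ≡ 1, so λ ≡ 23.
  x = λ² - 40 - 39 = 529 - 79 ≡ 40; y = λ·(40 - 40) - 10 ≡ 31. → (40, 31)
5P: (40, 31) + (39, 28). λ = (28 - 31)/(39 - 40) ≡ 38/40 mod 41. 40⁻¹ ≡ 40 (mod 41), so λ ≡ 3.
  x = λ² - 40 - 39 = 9 - 79 ≡ 12; y = λ·(40 - 12) - 31 ≡ 12. → (12, 12)
6P: (12, 12) + (39, 28). λ = (28 - 12)/(39 - 12) ≡ 16/27 mod 41. 27⁻¹ ≡ 38 (mod 41) since 27·38 = 1026 ≡ 1, so λ ≡ 34.
  x = λ² - 12 - 39 = 1156 - 51 ≡ 39; y = λ·(12 - 39) - 12 ≡ 13. → (39, 13)
7P: (39, 13) + (39, 28): same x and y₁ ≡ -y₂, so the sum is 𝒪.
7P = 𝒪, so the order is 7.

7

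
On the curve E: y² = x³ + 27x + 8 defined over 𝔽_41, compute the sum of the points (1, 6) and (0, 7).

(1, 6) + (0, 7). λ = (7 - 6)/(0 - 1) ≡ 1/40 mod 41. 40⁻¹ ≡ 40 (mod 41), so λ ≡ 40.
  x = λ² - 1 - 0 = 1600 - 1 ≡ 0; y = λ·(1 - 0) - 6 ≡ 34. → (0, 34)

(0, 34)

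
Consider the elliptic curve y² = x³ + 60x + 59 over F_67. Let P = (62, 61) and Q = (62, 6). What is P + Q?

O

The two points share x = 62 and their y-coordinates satisfy 61 + 6 ≡ 0 (mod 67), so they are inverses. Their sum is 𝒪.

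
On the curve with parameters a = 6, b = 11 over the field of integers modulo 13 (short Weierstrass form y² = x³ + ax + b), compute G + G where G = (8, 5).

tangent at (8, 5): λ = (3·8² + 6)/(2·5) ≡ 3/10. 10⁻¹ ≡ 4 (mod 13) since 10·4 = 40 ≡ 1, so λ ≡ 3·4 ≡ 12.
  x = λ² - 8 - 8 = 144 - 16 ≡ 11; y = λ·(8 - 11) - 5 ≡ 11. → (11, 11)

(11, 11)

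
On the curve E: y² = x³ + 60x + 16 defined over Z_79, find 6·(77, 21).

(76, 21)

Write G = (77, 21).
Repeated addition: build up to 6G.
2G: tangent at (77, 21): λ = (3·77² + 60)/(2·21) ≡ 72/42. 42⁻¹ ≡ 32 (mod 79), so λ ≡ 72·32 ≡ 13.
  x = λ² - 77 - 77 = 169 - 154 ≡ 15; y = λ·(77 - 15) - 21 ≡ 74. → (15, 74)
3G: (15, 74) + (77, 21). λ = (21 - 74)/(77 - 15) ≡ 26/62 mod 79. 62⁻¹ ≡ 65 (mod 79), so λ ≡ 31.
  x = λ² - 15 - 77 = 961 - 92 ≡ 0; y = λ·(15 - 0) - 74 ≡ 75. → (0, 75)
4G: (0, 75) + (77, 21). λ = (21 - 75)/(77 - 0) ≡ 25/77 mod 79. 77⁻¹ ≡ 39 (mod 79) since 77·39 = 3003 ≡ 1, so λ ≡ 27.
  x = λ² - 0 - 77 = 729 - 77 ≡ 20; y = λ·(0 - 20) - 75 ≡ 17. → (20, 17)
5G: (20, 17) + (77, 21). λ = (21 - 17)/(77 - 20) ≡ 4/57 mod 79. 57⁻¹ ≡ 61 (mod 79) since 57·61 = 3477 ≡ 1, so λ ≡ 7.
  x = λ² - 20 - 77 = 49 - 97 ≡ 31; y = λ·(20 - 31) - 17 ≡ 64. → (31, 64)
6G: (31, 64) + (77, 21). λ = (21 - 64)/(77 - 31) ≡ 36/46 mod 79. 46⁻¹ ≡ 67 (mod 79), so λ ≡ 42.
  x = λ² - 31 - 77 = 1764 - 108 ≡ 76; y = λ·(31 - 76) - 64 ≡ 21. → (76, 21)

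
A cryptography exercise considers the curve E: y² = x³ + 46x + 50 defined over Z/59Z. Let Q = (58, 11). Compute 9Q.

(45, 5)

Double-and-add on 9 = (1001)₂. Start with Q = (58, 11) for the leading 1-bit.
double: tangent at (58, 11): λ = (3·58² + 46)/(2·11) ≡ 49/22. 22⁻¹ ≡ 51 (mod 59), so λ ≡ 49·51 ≡ 21.
  x = λ² - 58 - 58 = 441 - 116 ≡ 30; y = λ·(58 - 30) - 11 ≡ 46. → (30, 46)
double: tangent at (30, 46): λ = (3·30² + 46)/(2·46) ≡ 32/33. 33⁻¹ ≡ 34 (mod 59) since 33·34 = 1122 ≡ 1, so λ ≡ 32·34 ≡ 26.
  x = λ² - 30 - 30 = 676 - 60 ≡ 26; y = λ·(30 - 26) - 46 ≡ 58. → (26, 58)
double: tangent at (26, 58): λ = (3·26² + 46)/(2·58) ≡ 9/57. 57⁻¹ ≡ 29 (mod 59), so λ ≡ 9·29 ≡ 25.
  x = λ² - 26 - 26 = 625 - 52 ≡ 42; y = λ·(26 - 42) - 58 ≡ 14. → (42, 14)
add Q: (42, 14) + (58, 11). λ = (11 - 14)/(58 - 42) ≡ 56/16 mod 59. 16⁻¹ ≡ 48 (mod 59), so λ ≡ 33.
  x = λ² - 42 - 58 = 1089 - 100 ≡ 45; y = λ·(42 - 45) - 14 ≡ 5. → (45, 5)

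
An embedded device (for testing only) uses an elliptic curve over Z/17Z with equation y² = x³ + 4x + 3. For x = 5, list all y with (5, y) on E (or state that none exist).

none

x³ + 4x + 3 = 148 ≡ 12 (mod 17).
12 is a non-residue mod 17; no y exists.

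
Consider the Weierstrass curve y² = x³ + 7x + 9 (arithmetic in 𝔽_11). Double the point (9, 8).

(7, 4)

tangent at (9, 8): λ = (3·9² + 7)/(2·8) ≡ 8/5. 5⁻¹ ≡ 9 (mod 11) since 5·9 = 45 ≡ 1, so λ ≡ 8·9 ≡ 6.
  x = λ² - 9 - 9 = 36 - 18 ≡ 7; y = λ·(9 - 7) - 8 ≡ 4. → (7, 4)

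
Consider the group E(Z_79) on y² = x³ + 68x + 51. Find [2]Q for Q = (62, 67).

(7, 78)

tangent at (62, 67): λ = (3·62² + 68)/(2·67) ≡ 66/55. 55⁻¹ ≡ 23 (mod 79), so λ ≡ 66·23 ≡ 17.
  x = λ² - 62 - 62 = 289 - 124 ≡ 7; y = λ·(62 - 7) - 67 ≡ 78. → (7, 78)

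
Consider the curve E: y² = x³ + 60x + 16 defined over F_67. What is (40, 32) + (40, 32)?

tangent at (40, 32): λ = (3·40² + 60)/(2·32) ≡ 36/64. 64⁻¹ ≡ 22 (mod 67), so λ ≡ 36·22 ≡ 55.
  x = λ² - 40 - 40 = 3025 - 80 ≡ 64; y = λ·(40 - 64) - 32 ≡ 55. → (64, 55)

(64, 55)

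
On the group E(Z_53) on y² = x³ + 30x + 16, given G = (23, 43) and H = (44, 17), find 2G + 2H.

First 2G:
Repeated addition: build up to 2G.
2G: tangent at (23, 43): λ = (3·23² + 30)/(2·43) ≡ 27/33. 33⁻¹ ≡ 45 (mod 53) since 33·45 = 1485 ≡ 1, so λ ≡ 27·45 ≡ 49.
  x = λ² - 23 - 23 = 2401 - 46 ≡ 23; y = λ·(23 - 23) - 43 ≡ 10. → (23, 10)
2G = (23, 10).
Next 2H:
Repeated addition: build up to 2H.
2H: tangent at (44, 17): λ = (3·44² + 30)/(2·17) ≡ 8/34. 34⁻¹ ≡ 39 (mod 53), so λ ≡ 8·39 ≡ 47.
  x = λ² - 44 - 44 = 2209 - 88 ≡ 1; y = λ·(44 - 1) - 17 ≡ 43. → (1, 43)
2H = (1, 43).
Finally 2G + 2H:
(23, 10) + (1, 43). λ = (43 - 10)/(1 - 23) ≡ 33/31 mod 53. 31⁻¹ ≡ 12 (mod 53), so λ ≡ 25.
  x = λ² - 23 - 1 = 625 - 24 ≡ 18; y = λ·(23 - 18) - 10 ≡ 9. → (18, 9)

(18, 9)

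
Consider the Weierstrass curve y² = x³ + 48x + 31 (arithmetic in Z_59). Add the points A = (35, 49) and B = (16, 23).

(35, 49) + (16, 23). λ = (23 - 49)/(16 - 35) ≡ 33/40 mod 59. 40⁻¹ ≡ 31 (mod 59), so λ ≡ 20.
  x = λ² - 35 - 16 = 400 - 51 ≡ 54; y = λ·(35 - 54) - 49 ≡ 43. → (54, 43)

(54, 43)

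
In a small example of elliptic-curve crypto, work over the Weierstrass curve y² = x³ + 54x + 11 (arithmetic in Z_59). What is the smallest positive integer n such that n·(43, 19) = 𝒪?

12

2P: tangent at (43, 19): λ = (3·43² + 54)/(2·19) ≡ 55/38. 38⁻¹ ≡ 14 (mod 59), so λ ≡ 55·14 ≡ 3.
  x = λ² - 43 - 43 = 9 - 86 ≡ 41; y = λ·(43 - 41) - 19 ≡ 46. → (41, 46)
3P: (41, 46) + (43, 19). λ = (19 - 46)/(43 - 41) ≡ 32/2 mod 59. 2⁻¹ ≡ 30 (mod 59), so λ ≡ 16.
  x = λ² - 41 - 43 = 256 - 84 ≡ 54; y = λ·(41 - 54) - 46 ≡ 41. → (54, 41)
4P: (54, 41) + (43, 19). λ = (19 - 41)/(43 - 54) ≡ 37/48 mod 59. 48⁻¹ ≡ 16 (mod 59), so λ ≡ 2.
  x = λ² - 54 - 43 = 4 - 97 ≡ 25; y = λ·(54 - 25) - 41 ≡ 17. → (25, 17)
5P: (25, 17) + (43, 19). λ = (19 - 17)/(43 - 25) ≡ 2/18 mod 59. 18⁻¹ ≡ 23 (mod 59), so λ ≡ 46.
  x = λ² - 25 - 43 = 2116 - 68 ≡ 42; y = λ·(25 - 42) - 17 ≡ 27. → (42, 27)
6P: (42, 27) + (43, 19). λ = (19 - 27)/(43 - 42) ≡ 51/1 mod 59. 1⁻¹ ≡ 1 (mod 59), so λ ≡ 51.
  x = λ² - 42 - 43 = 2601 - 85 ≡ 38; y = λ·(42 - 38) - 27 ≡ 0. → (38, 0)
7P: (38, 0) + (43, 19). λ = (19 - 0)/(43 - 38) ≡ 19/5 mod 59. 5⁻¹ ≡ 12 (mod 59) since 5·12 = 60 ≡ 1, so λ ≡ 51.
  x = λ² - 38 - 43 = 2601 - 81 ≡ 42; y = λ·(38 - 42) - 0 ≡ 32. → (42, 32)
8P: (42, 32) + (43, 19). λ = (19 - 32)/(43 - 42) ≡ 46/1 mod 59. 1⁻¹ ≡ 1 (mod 59), so λ ≡ 46.
  x = λ² - 42 - 43 = 2116 - 85 ≡ 25; y = λ·(42 - 25) - 32 ≡ 42. → (25, 42)
9P: (25, 42) + (43, 19). λ = (19 - 42)/(43 - 25) ≡ 36/18 mod 59. 18⁻¹ ≡ 23 (mod 59) since 18·23 = 414 ≡ 1, so λ ≡ 2.
  x = λ² - 25 - 43 = 4 - 68 ≡ 54; y = λ·(25 - 54) - 42 ≡ 18. → (54, 18)
10P: (54, 18) + (43, 19). λ = (19 - 18)/(43 - 54) ≡ 1/48 mod 59. 48⁻¹ ≡ 16 (mod 59), so λ ≡ 16.
  x = λ² - 54 - 43 = 256 - 97 ≡ 41; y = λ·(54 - 41) - 18 ≡ 13. → (41, 13)
11P: (41, 13) + (43, 19). λ = (19 - 13)/(43 - 41) ≡ 6/2 mod 59. 2⁻¹ ≡ 30 (mod 59), so λ ≡ 3.
  x = λ² - 41 - 43 = 9 - 84 ≡ 43; y = λ·(41 - 43) - 13 ≡ 40. → (43, 40)
12P: (43, 40) + (43, 19): same x and y₁ ≡ -y₂, so the sum is 𝒪.
12P = 𝒪, so the order is 12.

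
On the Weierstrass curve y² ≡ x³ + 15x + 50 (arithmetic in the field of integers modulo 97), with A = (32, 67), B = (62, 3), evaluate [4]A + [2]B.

First 4A:
Double-and-add on 4 = (100)₂. Start with A = (32, 67) for the leading 1-bit.
double: tangent at (32, 67): λ = (3·32² + 15)/(2·67) ≡ 80/37. 37⁻¹ ≡ 21 (mod 97), so λ ≡ 80·21 ≡ 31.
  x = λ² - 32 - 32 = 961 - 64 ≡ 24; y = λ·(32 - 24) - 67 ≡ 84. → (24, 84)
double: tangent at (24, 84): λ = (3·24² + 15)/(2·84) ≡ 94/71. 71⁻¹ ≡ 41 (mod 97), so λ ≡ 94·41 ≡ 71.
  x = λ² - 24 - 24 = 5041 - 48 ≡ 46; y = λ·(24 - 46) - 84 ≡ 3. → (46, 3)
4A = (46, 3).
Next 2B:
Repeated addition: build up to 2B.
2B: tangent at (62, 3): λ = (3·62² + 15)/(2·3) ≡ 4/6. 6⁻¹ ≡ 81 (mod 97) since 6·81 = 486 ≡ 1, so λ ≡ 4·81 ≡ 33.
  x = λ² - 62 - 62 = 1089 - 124 ≡ 92; y = λ·(62 - 92) - 3 ≡ 74. → (92, 74)
2B = (92, 74).
Finally 4A + 2B:
(46, 3) + (92, 74). λ = (74 - 3)/(92 - 46) ≡ 71/46 mod 97. 46⁻¹ ≡ 19 (mod 97), so λ ≡ 88.
  x = λ² - 46 - 92 = 7744 - 138 ≡ 40; y = λ·(46 - 40) - 3 ≡ 40. → (40, 40)

(40, 40)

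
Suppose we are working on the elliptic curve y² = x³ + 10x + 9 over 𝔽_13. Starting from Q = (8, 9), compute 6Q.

Double-and-add on 6 = (110)₂. Start with Q = (8, 9) for the leading 1-bit.
double: tangent at (8, 9): λ = (3·8² + 10)/(2·9) ≡ 7/5. 5⁻¹ ≡ 8 (mod 13), so λ ≡ 7·8 ≡ 4.
  x = λ² - 8 - 8 = 16 - 16 ≡ 0; y = λ·(8 - 0) - 9 ≡ 10. → (0, 10)
add Q: (0, 10) + (8, 9). λ = (9 - 10)/(8 - 0) ≡ 12/8 mod 13. 8⁻¹ ≡ 5 (mod 13) since 8·5 = 40 ≡ 1, so λ ≡ 8.
  x = λ² - 0 - 8 = 64 - 8 ≡ 4; y = λ·(0 - 4) - 10 ≡ 10. → (4, 10)
double: tangent at (4, 10): λ = (3·4² + 10)/(2·10) ≡ 6/7. 7⁻¹ ≡ 2 (mod 13), so λ ≡ 6·2 ≡ 12.
  x = λ² - 4 - 4 = 144 - 8 ≡ 6; y = λ·(4 - 6) - 10 ≡ 5. → (6, 5)

(6, 5)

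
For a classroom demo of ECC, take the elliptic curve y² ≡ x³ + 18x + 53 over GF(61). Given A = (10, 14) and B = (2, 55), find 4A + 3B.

First 4A:
Double-and-add on 4 = (100)₂. Start with A = (10, 14) for the leading 1-bit.
double: tangent at (10, 14): λ = (3·10² + 18)/(2·14) ≡ 13/28. 28⁻¹ ≡ 24 (mod 61) since 28·24 = 672 ≡ 1, so λ ≡ 13·24 ≡ 7.
  x = λ² - 10 - 10 = 49 - 20 ≡ 29; y = λ·(10 - 29) - 14 ≡ 36. → (29, 36)
double: tangent at (29, 36): λ = (3·29² + 18)/(2·36) ≡ 40/11. 11⁻¹ ≡ 50 (mod 61) since 11·50 = 550 ≡ 1, so λ ≡ 40·50 ≡ 48.
  x = λ² - 29 - 29 = 2304 - 58 ≡ 50; y = λ·(29 - 50) - 36 ≡ 54. → (50, 54)
4A = (50, 54).
Next 3B:
Repeated addition: build up to 3B.
2B: tangent at (2, 55): λ = (3·2² + 18)/(2·55) ≡ 30/49. 49⁻¹ ≡ 5 (mod 61), so λ ≡ 30·5 ≡ 28.
  x = λ² - 2 - 2 = 784 - 4 ≡ 48; y = λ·(2 - 48) - 55 ≡ 60. → (48, 60)
3B: (48, 60) + (2, 55). λ = (55 - 60)/(2 - 48) ≡ 56/15 mod 61. 15⁻¹ ≡ 57 (mod 61) since 15·57 = 855 ≡ 1, so λ ≡ 20.
  x = λ² - 48 - 2 = 400 - 50 ≡ 45; y = λ·(48 - 45) - 60 ≡ 0. → (45, 0)
3B = (45, 0).
Finally 4A + 3B:
(50, 54) + (45, 0). λ = (0 - 54)/(45 - 50) ≡ 7/56 mod 61. 56⁻¹ ≡ 12 (mod 61), so λ ≡ 23.
  x = λ² - 50 - 45 = 529 - 95 ≡ 7; y = λ·(50 - 7) - 54 ≡ 20. → (7, 20)

(7, 20)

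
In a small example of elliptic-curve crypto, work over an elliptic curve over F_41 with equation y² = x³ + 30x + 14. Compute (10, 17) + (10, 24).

O

The two points share x = 10 and their y-coordinates satisfy 17 + 24 ≡ 0 (mod 41), so they are inverses. Their sum is O.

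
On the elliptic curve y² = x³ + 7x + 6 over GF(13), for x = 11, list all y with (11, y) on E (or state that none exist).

x³ + 7x + 6 = 1414 ≡ 10 (mod 13).
Square roots of 10 mod 13: 6 and 7 (since 6² = 36 ≡ 10).

6, 7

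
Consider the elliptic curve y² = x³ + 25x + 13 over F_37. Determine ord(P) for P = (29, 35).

2P: tangent at (29, 35): λ = (3·29² + 25)/(2·35) ≡ 32/33. 33⁻¹ ≡ 9 (mod 37), so λ ≡ 32·9 ≡ 29.
  x = λ² - 29 - 29 = 841 - 58 ≡ 6; y = λ·(29 - 6) - 35 ≡ 3. → (6, 3)
3P: (6, 3) + (29, 35). λ = (35 - 3)/(29 - 6) ≡ 32/23 mod 37. 23⁻¹ ≡ 29 (mod 37), so λ ≡ 3.
  x = λ² - 6 - 29 = 9 - 35 ≡ 11; y = λ·(6 - 11) - 3 ≡ 19. → (11, 19)
4P: (11, 19) + (29, 35). λ = (35 - 19)/(29 - 11) ≡ 16/18 mod 37. 18⁻¹ ≡ 35 (mod 37) since 18·35 = 630 ≡ 1, so λ ≡ 5.
  x = λ² - 11 - 29 = 25 - 40 ≡ 22; y = λ·(11 - 22) - 19 ≡ 0. → (22, 0)
5P: (22, 0) + (29, 35). λ = (35 - 0)/(29 - 22) ≡ 35/7 mod 37. 7⁻¹ ≡ 16 (mod 37), so λ ≡ 5.
  x = λ² - 22 - 29 = 25 - 51 ≡ 11; y = λ·(22 - 11) - 0 ≡ 18. → (11, 18)
6P: (11, 18) + (29, 35). λ = (35 - 18)/(29 - 11) ≡ 17/18 mod 37. 18⁻¹ ≡ 35 (mod 37) since 18·35 = 630 ≡ 1, so λ ≡ 3.
  x = λ² - 11 - 29 = 9 - 40 ≡ 6; y = λ·(11 - 6) - 18 ≡ 34. → (6, 34)
7P: (6, 34) + (29, 35). λ = (35 - 34)/(29 - 6) ≡ 1/23 mod 37. 23⁻¹ ≡ 29 (mod 37), so λ ≡ 29.
  x = λ² - 6 - 29 = 841 - 35 ≡ 29; y = λ·(6 - 29) - 34 ≡ 2. → (29, 2)
8P: (29, 2) + (29, 35): same x and y₁ ≡ -y₂, so the sum is 𝒪.
8P = 𝒪, so the order is 8.

8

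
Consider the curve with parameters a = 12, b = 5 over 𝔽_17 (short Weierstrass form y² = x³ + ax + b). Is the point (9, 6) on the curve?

y² = 6² ≡ 2; x³ + 12x + 5 = 842 ≡ 9 (mod 17). 2 ≠ 9.

no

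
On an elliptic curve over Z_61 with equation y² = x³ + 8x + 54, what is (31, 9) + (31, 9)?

(55, 20)

tangent at (31, 9): λ = (3·31² + 8)/(2·9) ≡ 24/18. 18⁻¹ ≡ 17 (mod 61) since 18·17 = 306 ≡ 1, so λ ≡ 24·17 ≡ 42.
  x = λ² - 31 - 31 = 1764 - 62 ≡ 55; y = λ·(31 - 55) - 9 ≡ 20. → (55, 20)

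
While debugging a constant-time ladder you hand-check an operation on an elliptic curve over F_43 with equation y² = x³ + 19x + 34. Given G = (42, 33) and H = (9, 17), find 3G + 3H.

First 3G:
Repeated addition: build up to 3G.
2G: tangent at (42, 33): λ = (3·42² + 19)/(2·33) ≡ 22/23. 23⁻¹ ≡ 15 (mod 43) since 23·15 = 345 ≡ 1, so λ ≡ 22·15 ≡ 29.
  x = λ² - 42 - 42 = 841 - 84 ≡ 26; y = λ·(42 - 26) - 33 ≡ 1. → (26, 1)
3G: (26, 1) + (42, 33). λ = (33 - 1)/(42 - 26) ≡ 32/16 mod 43. 16⁻¹ ≡ 35 (mod 43), so λ ≡ 2.
  x = λ² - 26 - 42 = 4 - 68 ≡ 22; y = λ·(26 - 22) - 1 ≡ 7. → (22, 7)
3G = (22, 7).
Next 3H:
Repeated addition: build up to 3H.
2H: tangent at (9, 17): λ = (3·9² + 19)/(2·17) ≡ 4/34. 34⁻¹ ≡ 19 (mod 43) since 34·19 = 646 ≡ 1, so λ ≡ 4·19 ≡ 33.
  x = λ² - 9 - 9 = 1089 - 18 ≡ 39; y = λ·(9 - 39) - 17 ≡ 25. → (39, 25)
3H: (39, 25) + (9, 17). λ = (17 - 25)/(9 - 39) ≡ 35/13 mod 43. 13⁻¹ ≡ 10 (mod 43) since 13·10 = 130 ≡ 1, so λ ≡ 6.
  x = λ² - 39 - 9 = 36 - 48 ≡ 31; y = λ·(39 - 31) - 25 ≡ 23. → (31, 23)
3H = (31, 23).
Finally 3G + 3H:
(22, 7) + (31, 23). λ = (23 - 7)/(31 - 22) ≡ 16/9 mod 43. 9⁻¹ ≡ 24 (mod 43), so λ ≡ 40.
  x = λ² - 22 - 31 = 1600 - 53 ≡ 42; y = λ·(22 - 42) - 7 ≡ 10. → (42, 10)

(42, 10)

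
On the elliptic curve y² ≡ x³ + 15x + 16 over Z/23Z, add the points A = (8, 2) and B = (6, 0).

(10, 19)

(8, 2) + (6, 0). λ = (0 - 2)/(6 - 8) ≡ 21/21 mod 23. 21⁻¹ ≡ 11 (mod 23) since 21·11 = 231 ≡ 1, so λ ≡ 1.
  x = λ² - 8 - 6 = 1 - 14 ≡ 10; y = λ·(8 - 10) - 2 ≡ 19. → (10, 19)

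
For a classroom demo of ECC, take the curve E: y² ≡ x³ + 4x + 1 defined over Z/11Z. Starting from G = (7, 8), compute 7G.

Double-and-add on 7 = (111)₂. Start with G = (7, 8) for the leading 1-bit.
double: tangent at (7, 8): λ = (3·7² + 4)/(2·8) ≡ 8/5. 5⁻¹ ≡ 9 (mod 11), so λ ≡ 8·9 ≡ 6.
  x = λ² - 7 - 7 = 36 - 14 ≡ 0; y = λ·(7 - 0) - 8 ≡ 1. → (0, 1)
add G: (0, 1) + (7, 8). λ = (8 - 1)/(7 - 0) ≡ 7/7 mod 11. 7⁻¹ ≡ 8 (mod 11) since 7·8 = 56 ≡ 1, so λ ≡ 1.
  x = λ² - 0 - 7 = 1 - 7 ≡ 5; y = λ·(0 - 5) - 1 ≡ 5. → (5, 5)
double: tangent at (5, 5): λ = (3·5² + 4)/(2·5) ≡ 2/10. 10⁻¹ ≡ 10 (mod 11) since 10·10 = 100 ≡ 1, so λ ≡ 2·10 ≡ 9.
  x = λ² - 5 - 5 = 81 - 10 ≡ 5; y = λ·(5 - 5) - 5 ≡ 6. → (5, 6)
add G: (5, 6) + (7, 8). λ = (8 - 6)/(7 - 5) ≡ 2/2 mod 11. 2⁻¹ ≡ 6 (mod 11), so λ ≡ 1.
  x = λ² - 5 - 7 = 1 - 12 ≡ 0; y = λ·(5 - 0) - 6 ≡ 10. → (0, 10)

(0, 10)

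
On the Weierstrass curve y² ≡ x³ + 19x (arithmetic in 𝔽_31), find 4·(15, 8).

(18, 6)

Write Q = (15, 8).
Double-and-add on 4 = (100)₂. Start with Q = (15, 8) for the leading 1-bit.
double: tangent at (15, 8): λ = (3·15² + 19)/(2·8) ≡ 12/16. 16⁻¹ ≡ 2 (mod 31), so λ ≡ 12·2 ≡ 24.
  x = λ² - 15 - 15 = 576 - 30 ≡ 19; y = λ·(15 - 19) - 8 ≡ 20. → (19, 20)
double: tangent at (19, 20): λ = (3·19² + 19)/(2·20) ≡ 17/9. 9⁻¹ ≡ 7 (mod 31), so λ ≡ 17·7 ≡ 26.
  x = λ² - 19 - 19 = 676 - 38 ≡ 18; y = λ·(19 - 18) - 20 ≡ 6. → (18, 6)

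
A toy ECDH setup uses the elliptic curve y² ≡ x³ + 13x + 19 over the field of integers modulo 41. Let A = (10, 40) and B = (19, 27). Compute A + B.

(10, 40) + (19, 27). λ = (27 - 40)/(19 - 10) ≡ 28/9 mod 41. 9⁻¹ ≡ 32 (mod 41), so λ ≡ 35.
  x = λ² - 10 - 19 = 1225 - 29 ≡ 7; y = λ·(10 - 7) - 40 ≡ 24. → (7, 24)

(7, 24)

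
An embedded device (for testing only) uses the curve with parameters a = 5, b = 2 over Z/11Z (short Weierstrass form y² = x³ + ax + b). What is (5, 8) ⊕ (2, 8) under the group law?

(5, 8) + (2, 8). λ = (8 - 8)/(2 - 5) ≡ 0/8 mod 11. 8⁻¹ ≡ 7 (mod 11), so λ ≡ 0.
  x = λ² - 5 - 2 = 0 - 7 ≡ 4; y = λ·(5 - 4) - 8 ≡ 3. → (4, 3)

(4, 3)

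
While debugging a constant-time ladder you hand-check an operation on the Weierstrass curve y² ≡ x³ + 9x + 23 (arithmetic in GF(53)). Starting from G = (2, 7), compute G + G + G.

Repeated addition: build up to 3G.
2G: tangent at (2, 7): λ = (3·2² + 9)/(2·7) ≡ 21/14. 14⁻¹ ≡ 19 (mod 53), so λ ≡ 21·19 ≡ 28.
  x = λ² - 2 - 2 = 784 - 4 ≡ 38; y = λ·(2 - 38) - 7 ≡ 45. → (38, 45)
3G: (38, 45) + (2, 7). λ = (7 - 45)/(2 - 38) ≡ 15/17 mod 53. 17⁻¹ ≡ 25 (mod 53), so λ ≡ 4.
  x = λ² - 38 - 2 = 16 - 40 ≡ 29; y = λ·(38 - 29) - 45 ≡ 44. → (29, 44)

(29, 44)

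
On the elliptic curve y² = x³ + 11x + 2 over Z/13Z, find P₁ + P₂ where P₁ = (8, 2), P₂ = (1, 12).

(8, 2) + (1, 12). λ = (12 - 2)/(1 - 8) ≡ 10/6 mod 13. 6⁻¹ ≡ 11 (mod 13), so λ ≡ 6.
  x = λ² - 8 - 1 = 36 - 9 ≡ 1; y = λ·(8 - 1) - 2 ≡ 1. → (1, 1)

(1, 1)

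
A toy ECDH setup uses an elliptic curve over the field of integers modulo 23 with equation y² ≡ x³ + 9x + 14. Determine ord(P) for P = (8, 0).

2P: (8, 0) + (8, 0): same x and y₁ ≡ -y₂, so the sum is ∞.
2P = ∞, so the order is 2.

2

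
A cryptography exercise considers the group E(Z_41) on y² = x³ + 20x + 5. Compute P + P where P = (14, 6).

(29, 13)

tangent at (14, 6): λ = (3·14² + 20)/(2·6) ≡ 34/12. 12⁻¹ ≡ 24 (mod 41), so λ ≡ 34·24 ≡ 37.
  x = λ² - 14 - 14 = 1369 - 28 ≡ 29; y = λ·(14 - 29) - 6 ≡ 13. → (29, 13)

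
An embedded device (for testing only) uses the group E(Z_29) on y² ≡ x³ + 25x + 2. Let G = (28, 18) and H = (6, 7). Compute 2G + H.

First 2G:
Repeated addition: build up to 2G.
2G: tangent at (28, 18): λ = (3·28² + 25)/(2·18) ≡ 28/7. 7⁻¹ ≡ 25 (mod 29) since 7·25 = 175 ≡ 1, so λ ≡ 28·25 ≡ 4.
  x = λ² - 28 - 28 = 16 - 56 ≡ 18; y = λ·(28 - 18) - 18 ≡ 22. → (18, 22)
2G = (18, 22).
Finally 2G + H:
(18, 22) + (6, 7). λ = (7 - 22)/(6 - 18) ≡ 14/17 mod 29. 17⁻¹ ≡ 12 (mod 29) since 17·12 = 204 ≡ 1, so λ ≡ 23.
  x = λ² - 18 - 6 = 529 - 24 ≡ 12; y = λ·(18 - 12) - 22 ≡ 0. → (12, 0)

(12, 0)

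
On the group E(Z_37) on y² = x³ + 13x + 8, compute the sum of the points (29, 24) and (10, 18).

(29, 24) + (10, 18). λ = (18 - 24)/(10 - 29) ≡ 31/18 mod 37. 18⁻¹ ≡ 35 (mod 37) since 18·35 = 630 ≡ 1, so λ ≡ 12.
  x = λ² - 29 - 10 = 144 - 39 ≡ 31; y = λ·(29 - 31) - 24 ≡ 26. → (31, 26)

(31, 26)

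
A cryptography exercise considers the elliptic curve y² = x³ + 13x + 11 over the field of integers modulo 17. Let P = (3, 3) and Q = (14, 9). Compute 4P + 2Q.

(14, 9)

First 4P:
Double-and-add on 4 = (100)₂. Start with P = (3, 3) for the leading 1-bit.
double: tangent at (3, 3): λ = (3·3² + 13)/(2·3) ≡ 6/6. 6⁻¹ ≡ 3 (mod 17) since 6·3 = 18 ≡ 1, so λ ≡ 6·3 ≡ 1.
  x = λ² - 3 - 3 = 1 - 6 ≡ 12; y = λ·(3 - 12) - 3 ≡ 5. → (12, 5)
double: tangent at (12, 5): λ = (3·12² + 13)/(2·5) ≡ 3/10. 10⁻¹ ≡ 12 (mod 17), so λ ≡ 3·12 ≡ 2.
  x = λ² - 12 - 12 = 4 - 24 ≡ 14; y = λ·(12 - 14) - 5 ≡ 8. → (14, 8)
4P = (14, 8).
Next 2Q:
Repeated addition: build up to 2Q.
2Q: tangent at (14, 9): λ = (3·14² + 13)/(2·9) ≡ 6/1. 1⁻¹ ≡ 1 (mod 17), so λ ≡ 6·1 ≡ 6.
  x = λ² - 14 - 14 = 36 - 28 ≡ 8; y = λ·(14 - 8) - 9 ≡ 10. → (8, 10)
2Q = (8, 10).
Finally 4P + 2Q:
(14, 8) + (8, 10). λ = (10 - 8)/(8 - 14) ≡ 2/11 mod 17. 11⁻¹ ≡ 14 (mod 17), so λ ≡ 11.
  x = λ² - 14 - 8 = 121 - 22 ≡ 14; y = λ·(14 - 14) - 8 ≡ 9. → (14, 9)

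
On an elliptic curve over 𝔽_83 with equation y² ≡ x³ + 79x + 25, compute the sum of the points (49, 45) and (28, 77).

(49, 45) + (28, 77). λ = (77 - 45)/(28 - 49) ≡ 32/62 mod 83. 62⁻¹ ≡ 79 (mod 83), so λ ≡ 38.
  x = λ² - 49 - 28 = 1444 - 77 ≡ 39; y = λ·(49 - 39) - 45 ≡ 3. → (39, 3)

(39, 3)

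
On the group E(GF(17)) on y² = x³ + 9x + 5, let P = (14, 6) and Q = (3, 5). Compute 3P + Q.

(14, 11)

First 3P:
Repeated addition: build up to 3P.
2P: tangent at (14, 6): λ = (3·14² + 9)/(2·6) ≡ 2/12. 12⁻¹ ≡ 10 (mod 17) since 12·10 = 120 ≡ 1, so λ ≡ 2·10 ≡ 3.
  x = λ² - 14 - 14 = 9 - 28 ≡ 15; y = λ·(14 - 15) - 6 ≡ 8. → (15, 8)
3P: (15, 8) + (14, 6). λ = (6 - 8)/(14 - 15) ≡ 15/16 mod 17. 16⁻¹ ≡ 16 (mod 17) since 16·16 = 256 ≡ 1, so λ ≡ 2.
  x = λ² - 15 - 14 = 4 - 29 ≡ 9; y = λ·(15 - 9) - 8 ≡ 4. → (9, 4)
3P = (9, 4).
Finally 3P + Q:
(9, 4) + (3, 5). λ = (5 - 4)/(3 - 9) ≡ 1/11 mod 17. 11⁻¹ ≡ 14 (mod 17), so λ ≡ 14.
  x = λ² - 9 - 3 = 196 - 12 ≡ 14; y = λ·(9 - 14) - 4 ≡ 11. → (14, 11)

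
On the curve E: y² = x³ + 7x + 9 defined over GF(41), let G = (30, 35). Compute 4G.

Double-and-add on 4 = (100)₂. Start with G = (30, 35) for the leading 1-bit.
double: tangent at (30, 35): λ = (3·30² + 7)/(2·35) ≡ 1/29. 29⁻¹ ≡ 17 (mod 41), so λ ≡ 1·17 ≡ 17.
  x = λ² - 30 - 30 = 289 - 60 ≡ 24; y = λ·(30 - 24) - 35 ≡ 26. → (24, 26)
double: tangent at (24, 26): λ = (3·24² + 7)/(2·26) ≡ 13/11. 11⁻¹ ≡ 15 (mod 41) since 11·15 = 165 ≡ 1, so λ ≡ 13·15 ≡ 31.
  x = λ² - 24 - 24 = 961 - 48 ≡ 11; y = λ·(24 - 11) - 26 ≡ 8. → (11, 8)

(11, 8)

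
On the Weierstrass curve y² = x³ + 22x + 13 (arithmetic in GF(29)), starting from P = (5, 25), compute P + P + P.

(18, 8)

Repeated addition: build up to 3P.
2P: tangent at (5, 25): λ = (3·5² + 22)/(2·25) ≡ 10/21. 21⁻¹ ≡ 18 (mod 29), so λ ≡ 10·18 ≡ 6.
  x = λ² - 5 - 5 = 36 - 10 ≡ 26; y = λ·(5 - 26) - 25 ≡ 23. → (26, 23)
3P: (26, 23) + (5, 25). λ = (25 - 23)/(5 - 26) ≡ 2/8 mod 29. 8⁻¹ ≡ 11 (mod 29) since 8·11 = 88 ≡ 1, so λ ≡ 22.
  x = λ² - 26 - 5 = 484 - 31 ≡ 18; y = λ·(26 - 18) - 23 ≡ 8. → (18, 8)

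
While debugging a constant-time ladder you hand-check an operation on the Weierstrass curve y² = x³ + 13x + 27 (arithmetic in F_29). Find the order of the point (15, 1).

3

2P: tangent at (15, 1): λ = (3·15² + 13)/(2·1) ≡ 21/2. 2⁻¹ ≡ 15 (mod 29), so λ ≡ 21·15 ≡ 25.
  x = λ² - 15 - 15 = 625 - 30 ≡ 15; y = λ·(15 - 15) - 1 ≡ 28. → (15, 28)
3P: (15, 28) + (15, 1): same x and y₁ ≡ -y₂, so the sum is ∞.
3P = ∞, so the order is 3.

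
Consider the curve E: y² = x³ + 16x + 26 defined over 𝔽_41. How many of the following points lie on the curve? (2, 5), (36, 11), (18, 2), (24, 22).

(2, 5): 5² ≡ 25, rhs ≡ 25 → on.
(36, 11): 11² ≡ 39, rhs ≡ 26 → off.
(18, 2): 2² ≡ 4, rhs ≡ 37 → off.
(24, 22): 22² ≡ 33, rhs ≡ 7 → off.

1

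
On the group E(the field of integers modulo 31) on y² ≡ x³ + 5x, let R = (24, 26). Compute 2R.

(2, 24)

tangent at (24, 26): λ = (3·24² + 5)/(2·26) ≡ 28/21. 21⁻¹ ≡ 3 (mod 31), so λ ≡ 28·3 ≡ 22.
  x = λ² - 24 - 24 = 484 - 48 ≡ 2; y = λ·(24 - 2) - 26 ≡ 24. → (2, 24)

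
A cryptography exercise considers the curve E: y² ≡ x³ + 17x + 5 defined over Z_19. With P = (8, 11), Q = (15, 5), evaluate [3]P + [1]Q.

First 3P:
Repeated addition: build up to 3P.
2P: tangent at (8, 11): λ = (3·8² + 17)/(2·11) ≡ 0/3. 3⁻¹ ≡ 13 (mod 19), so λ ≡ 0·13 ≡ 0.
  x = λ² - 8 - 8 = 0 - 16 ≡ 3; y = λ·(8 - 3) - 11 ≡ 8. → (3, 8)
3P: (3, 8) + (8, 11). λ = (11 - 8)/(8 - 3) ≡ 3/5 mod 19. 5⁻¹ ≡ 4 (mod 19) since 5·4 = 20 ≡ 1, so λ ≡ 12.
  x = λ² - 3 - 8 = 144 - 11 ≡ 0; y = λ·(3 - 0) - 8 ≡ 9. → (0, 9)
3P = (0, 9).
Finally 3P + Q:
(0, 9) + (15, 5). λ = (5 - 9)/(15 - 0) ≡ 15/15 mod 19. 15⁻¹ ≡ 14 (mod 19), so λ ≡ 1.
  x = λ² - 0 - 15 = 1 - 15 ≡ 5; y = λ·(0 - 5) - 9 ≡ 5. → (5, 5)

(5, 5)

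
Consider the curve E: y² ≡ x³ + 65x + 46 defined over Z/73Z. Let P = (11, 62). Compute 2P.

tangent at (11, 62): λ = (3·11² + 65)/(2·62) ≡ 63/51. 51⁻¹ ≡ 63 (mod 73), so λ ≡ 63·63 ≡ 27.
  x = λ² - 11 - 11 = 729 - 22 ≡ 50; y = λ·(11 - 50) - 62 ≡ 53. → (50, 53)

(50, 53)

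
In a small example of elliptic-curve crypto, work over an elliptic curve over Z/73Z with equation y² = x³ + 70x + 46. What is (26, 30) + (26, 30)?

tangent at (26, 30): λ = (3·26² + 70)/(2·30) ≡ 54/60. 60⁻¹ ≡ 28 (mod 73) since 60·28 = 1680 ≡ 1, so λ ≡ 54·28 ≡ 52.
  x = λ² - 26 - 26 = 2704 - 52 ≡ 24; y = λ·(26 - 24) - 30 ≡ 1. → (24, 1)

(24, 1)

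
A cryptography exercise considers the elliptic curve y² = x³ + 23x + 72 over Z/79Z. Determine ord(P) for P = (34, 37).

4

2P: tangent at (34, 37): λ = (3·34² + 23)/(2·37) ≡ 15/74. 74⁻¹ ≡ 63 (mod 79), so λ ≡ 15·63 ≡ 76.
  x = λ² - 34 - 34 = 5776 - 68 ≡ 20; y = λ·(34 - 20) - 37 ≡ 0. → (20, 0)
3P: (20, 0) + (34, 37). λ = (37 - 0)/(34 - 20) ≡ 37/14 mod 79. 14⁻¹ ≡ 17 (mod 79), so λ ≡ 76.
  x = λ² - 20 - 34 = 5776 - 54 ≡ 34; y = λ·(20 - 34) - 0 ≡ 42. → (34, 42)
4P: (34, 42) + (34, 37): same x and y₁ ≡ -y₂, so the sum is O.
4P = O, so the order is 4.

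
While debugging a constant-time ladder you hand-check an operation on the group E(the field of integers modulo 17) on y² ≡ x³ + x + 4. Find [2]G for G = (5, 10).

(16, 6)

tangent at (5, 10): λ = (3·5² + 1)/(2·10) ≡ 8/3. 3⁻¹ ≡ 6 (mod 17), so λ ≡ 8·6 ≡ 14.
  x = λ² - 5 - 5 = 196 - 10 ≡ 16; y = λ·(5 - 16) - 10 ≡ 6. → (16, 6)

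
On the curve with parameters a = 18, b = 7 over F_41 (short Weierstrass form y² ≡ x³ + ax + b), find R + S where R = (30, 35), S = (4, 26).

(9, 18)

(30, 35) + (4, 26). λ = (26 - 35)/(4 - 30) ≡ 32/15 mod 41. 15⁻¹ ≡ 11 (mod 41), so λ ≡ 24.
  x = λ² - 30 - 4 = 576 - 34 ≡ 9; y = λ·(30 - 9) - 35 ≡ 18. → (9, 18)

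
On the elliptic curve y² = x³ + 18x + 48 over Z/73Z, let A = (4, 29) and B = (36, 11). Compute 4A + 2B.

First 4A:
Repeated addition: build up to 4A.
2A: tangent at (4, 29): λ = (3·4² + 18)/(2·29) ≡ 66/58. 58⁻¹ ≡ 34 (mod 73) since 58·34 = 1972 ≡ 1, so λ ≡ 66·34 ≡ 54.
  x = λ² - 4 - 4 = 2916 - 8 ≡ 61; y = λ·(4 - 61) - 29 ≡ 32. → (61, 32)
3A: (61, 32) + (4, 29). λ = (29 - 32)/(4 - 61) ≡ 70/16 mod 73. 16⁻¹ ≡ 32 (mod 73), so λ ≡ 50.
  x = λ² - 61 - 4 = 2500 - 65 ≡ 26; y = λ·(61 - 26) - 32 ≡ 39. → (26, 39)
4A: (26, 39) + (4, 29). λ = (29 - 39)/(4 - 26) ≡ 63/51 mod 73. 51⁻¹ ≡ 63 (mod 73) since 51·63 = 3213 ≡ 1, so λ ≡ 27.
  x = λ² - 26 - 4 = 729 - 30 ≡ 42; y = λ·(26 - 42) - 39 ≡ 40. → (42, 40)
4A = (42, 40).
Next 2B:
Repeated addition: build up to 2B.
2B: tangent at (36, 11): λ = (3·36² + 18)/(2·11) ≡ 37/22. 22⁻¹ ≡ 10 (mod 73) since 22·10 = 220 ≡ 1, so λ ≡ 37·10 ≡ 5.
  x = λ² - 36 - 36 = 25 - 72 ≡ 26; y = λ·(36 - 26) - 11 ≡ 39. → (26, 39)
2B = (26, 39).
Finally 4A + 2B:
(42, 40) + (26, 39). λ = (39 - 40)/(26 - 42) ≡ 72/57 mod 73. 57⁻¹ ≡ 41 (mod 73), so λ ≡ 32.
  x = λ² - 42 - 26 = 1024 - 68 ≡ 7; y = λ·(42 - 7) - 40 ≡ 58. → (7, 58)

(7, 58)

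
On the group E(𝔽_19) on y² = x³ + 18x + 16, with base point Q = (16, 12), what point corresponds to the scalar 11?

Double-and-add on 11 = (1011)₂. Start with Q = (16, 12) for the leading 1-bit.
double: tangent at (16, 12): λ = (3·16² + 18)/(2·12) ≡ 7/5. 5⁻¹ ≡ 4 (mod 19), so λ ≡ 7·4 ≡ 9.
  x = λ² - 16 - 16 = 81 - 32 ≡ 11; y = λ·(16 - 11) - 12 ≡ 14. → (11, 14)
double: tangent at (11, 14): λ = (3·11² + 18)/(2·14) ≡ 1/9. 9⁻¹ ≡ 17 (mod 19) since 9·17 = 153 ≡ 1, so λ ≡ 1·17 ≡ 17.
  x = λ² - 11 - 11 = 289 - 22 ≡ 1; y = λ·(11 - 1) - 14 ≡ 4. → (1, 4)
add Q: (1, 4) + (16, 12). λ = (12 - 4)/(16 - 1) ≡ 8/15 mod 19. 15⁻¹ ≡ 14 (mod 19) since 15·14 = 210 ≡ 1, so λ ≡ 17.
  x = λ² - 1 - 16 = 289 - 17 ≡ 6; y = λ·(1 - 6) - 4 ≡ 6. → (6, 6)
double: tangent at (6, 6): λ = (3·6² + 18)/(2·6) ≡ 12/12. 12⁻¹ ≡ 8 (mod 19) since 12·8 = 96 ≡ 1, so λ ≡ 12·8 ≡ 1.
  x = λ² - 6 - 6 = 1 - 12 ≡ 8; y = λ·(6 - 8) - 6 ≡ 11. → (8, 11)
add Q: (8, 11) + (16, 12). λ = (12 - 11)/(16 - 8) ≡ 1/8 mod 19. 8⁻¹ ≡ 12 (mod 19), so λ ≡ 12.
  x = λ² - 8 - 16 = 144 - 24 ≡ 6; y = λ·(8 - 6) - 11 ≡ 13. → (6, 13)

(6, 13)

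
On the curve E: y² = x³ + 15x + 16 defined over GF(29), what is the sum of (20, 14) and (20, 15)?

The two points share x = 20 and their y-coordinates satisfy 14 + 15 ≡ 0 (mod 29), so they are inverses. Their sum is 𝒪.

O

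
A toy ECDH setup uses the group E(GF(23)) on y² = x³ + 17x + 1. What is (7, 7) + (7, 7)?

(4, 15)

tangent at (7, 7): λ = (3·7² + 17)/(2·7) ≡ 3/14. 14⁻¹ ≡ 5 (mod 23) since 14·5 = 70 ≡ 1, so λ ≡ 3·5 ≡ 15.
  x = λ² - 7 - 7 = 225 - 14 ≡ 4; y = λ·(7 - 4) - 7 ≡ 15. → (4, 15)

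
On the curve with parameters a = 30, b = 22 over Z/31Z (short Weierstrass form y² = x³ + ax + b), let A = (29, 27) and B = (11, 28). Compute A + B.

(11, 3)

(29, 27) + (11, 28). λ = (28 - 27)/(11 - 29) ≡ 1/13 mod 31. 13⁻¹ ≡ 12 (mod 31), so λ ≡ 12.
  x = λ² - 29 - 11 = 144 - 40 ≡ 11; y = λ·(29 - 11) - 27 ≡ 3. → (11, 3)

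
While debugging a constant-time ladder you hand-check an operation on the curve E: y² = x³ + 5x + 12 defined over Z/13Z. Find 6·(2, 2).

(10, 10)

Write Q = (2, 2).
Repeated addition: build up to 6Q.
2Q: tangent at (2, 2): λ = (3·2² + 5)/(2·2) ≡ 4/4. 4⁻¹ ≡ 10 (mod 13), so λ ≡ 4·10 ≡ 1.
  x = λ² - 2 - 2 = 1 - 4 ≡ 10; y = λ·(2 - 10) - 2 ≡ 3. → (10, 3)
3Q: (10, 3) + (2, 2). λ = (2 - 3)/(2 - 10) ≡ 12/5 mod 13. 5⁻¹ ≡ 8 (mod 13), so λ ≡ 5.
  x = λ² - 10 - 2 = 25 - 12 ≡ 0; y = λ·(10 - 0) - 3 ≡ 8. → (0, 8)
4Q: (0, 8) + (2, 2). λ = (2 - 8)/(2 - 0) ≡ 7/2 mod 13. 2⁻¹ ≡ 7 (mod 13) since 2·7 = 14 ≡ 1, so λ ≡ 10.
  x = λ² - 0 - 2 = 100 - 2 ≡ 7; y = λ·(0 - 7) - 8 ≡ 0. → (7, 0)
5Q: (7, 0) + (2, 2). λ = (2 - 0)/(2 - 7) ≡ 2/8 mod 13. 8⁻¹ ≡ 5 (mod 13), so λ ≡ 10.
  x = λ² - 7 - 2 = 100 - 9 ≡ 0; y = λ·(7 - 0) - 0 ≡ 5. → (0, 5)
6Q: (0, 5) + (2, 2). λ = (2 - 5)/(2 - 0) ≡ 10/2 mod 13. 2⁻¹ ≡ 7 (mod 13), so λ ≡ 5.
  x = λ² - 0 - 2 = 25 - 2 ≡ 10; y = λ·(0 - 10) - 5 ≡ 10. → (10, 10)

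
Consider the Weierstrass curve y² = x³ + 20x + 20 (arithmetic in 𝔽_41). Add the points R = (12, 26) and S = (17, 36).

(12, 26) + (17, 36). λ = (36 - 26)/(17 - 12) ≡ 10/5 mod 41. 5⁻¹ ≡ 33 (mod 41), so λ ≡ 2.
  x = λ² - 12 - 17 = 4 - 29 ≡ 16; y = λ·(12 - 16) - 26 ≡ 7. → (16, 7)

(16, 7)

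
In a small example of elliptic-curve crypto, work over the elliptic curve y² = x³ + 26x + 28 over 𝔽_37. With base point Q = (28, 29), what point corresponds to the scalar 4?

Double-and-add on 4 = (100)₂. Start with Q = (28, 29) for the leading 1-bit.
double: tangent at (28, 29): λ = (3·28² + 26)/(2·29) ≡ 10/21. 21⁻¹ ≡ 30 (mod 37), so λ ≡ 10·30 ≡ 4.
  x = λ² - 28 - 28 = 16 - 56 ≡ 34; y = λ·(28 - 34) - 29 ≡ 21. → (34, 21)
double: tangent at (34, 21): λ = (3·34² + 26)/(2·21) ≡ 16/5. 5⁻¹ ≡ 15 (mod 37), so λ ≡ 16·15 ≡ 18.
  x = λ² - 34 - 34 = 324 - 68 ≡ 34; y = λ·(34 - 34) - 21 ≡ 16. → (34, 16)

(34, 16)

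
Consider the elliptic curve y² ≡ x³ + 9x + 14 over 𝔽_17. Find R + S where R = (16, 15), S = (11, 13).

(16, 15) + (11, 13). λ = (13 - 15)/(11 - 16) ≡ 15/12 mod 17. 12⁻¹ ≡ 10 (mod 17), so λ ≡ 14.
  x = λ² - 16 - 11 = 196 - 27 ≡ 16; y = λ·(16 - 16) - 15 ≡ 2. → (16, 2)

(16, 2)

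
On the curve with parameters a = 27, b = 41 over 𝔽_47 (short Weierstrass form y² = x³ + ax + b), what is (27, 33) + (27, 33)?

tangent at (27, 33): λ = (3·27² + 27)/(2·33) ≡ 5/19. 19⁻¹ ≡ 5 (mod 47) since 19·5 = 95 ≡ 1, so λ ≡ 5·5 ≡ 25.
  x = λ² - 27 - 27 = 625 - 54 ≡ 7; y = λ·(27 - 7) - 33 ≡ 44. → (7, 44)

(7, 44)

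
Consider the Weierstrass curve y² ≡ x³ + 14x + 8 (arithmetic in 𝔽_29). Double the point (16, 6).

(25, 2)

tangent at (16, 6): λ = (3·16² + 14)/(2·6) ≡ 28/12. 12⁻¹ ≡ 17 (mod 29) since 12·17 = 204 ≡ 1, so λ ≡ 28·17 ≡ 12.
  x = λ² - 16 - 16 = 144 - 32 ≡ 25; y = λ·(16 - 25) - 6 ≡ 2. → (25, 2)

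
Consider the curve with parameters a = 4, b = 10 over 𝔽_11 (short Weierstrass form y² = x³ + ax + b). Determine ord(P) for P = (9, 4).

5

2P: tangent at (9, 4): λ = (3·9² + 4)/(2·4) ≡ 5/8. 8⁻¹ ≡ 7 (mod 11), so λ ≡ 5·7 ≡ 2.
  x = λ² - 9 - 9 = 4 - 18 ≡ 8; y = λ·(9 - 8) - 4 ≡ 9. → (8, 9)
3P: (8, 9) + (9, 4). λ = (4 - 9)/(9 - 8) ≡ 6/1 mod 11. 1⁻¹ ≡ 1 (mod 11), so λ ≡ 6.
  x = λ² - 8 - 9 = 36 - 17 ≡ 8; y = λ·(8 - 8) - 9 ≡ 2. → (8, 2)
4P: (8, 2) + (9, 4). λ = (4 - 2)/(9 - 8) ≡ 2/1 mod 11. 1⁻¹ ≡ 1 (mod 11), so λ ≡ 2.
  x = λ² - 8 - 9 = 4 - 17 ≡ 9; y = λ·(8 - 9) - 2 ≡ 7. → (9, 7)
5P: (9, 7) + (9, 4): same x and y₁ ≡ -y₂, so the sum is ∞.
5P = ∞, so the order is 5.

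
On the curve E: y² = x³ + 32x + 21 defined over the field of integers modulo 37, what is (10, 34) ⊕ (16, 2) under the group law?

(23, 23)

(10, 34) + (16, 2). λ = (2 - 34)/(16 - 10) ≡ 5/6 mod 37. 6⁻¹ ≡ 31 (mod 37), so λ ≡ 7.
  x = λ² - 10 - 16 = 49 - 26 ≡ 23; y = λ·(10 - 23) - 34 ≡ 23. → (23, 23)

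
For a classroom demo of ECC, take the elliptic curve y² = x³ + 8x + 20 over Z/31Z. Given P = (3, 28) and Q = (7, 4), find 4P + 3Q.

(7, 27)

First 4P:
Double-and-add on 4 = (100)₂. Start with P = (3, 28) for the leading 1-bit.
double: tangent at (3, 28): λ = (3·3² + 8)/(2·28) ≡ 4/25. 25⁻¹ ≡ 5 (mod 31), so λ ≡ 4·5 ≡ 20.
  x = λ² - 3 - 3 = 400 - 6 ≡ 22; y = λ·(3 - 22) - 28 ≡ 26. → (22, 26)
double: tangent at (22, 26): λ = (3·22² + 8)/(2·26) ≡ 3/21. 21⁻¹ ≡ 3 (mod 31), so λ ≡ 3·3 ≡ 9.
  x = λ² - 22 - 22 = 81 - 44 ≡ 6; y = λ·(22 - 6) - 26 ≡ 25. → (6, 25)
4P = (6, 25).
Next 3Q:
Repeated addition: build up to 3Q.
2Q: tangent at (7, 4): λ = (3·7² + 8)/(2·4) ≡ 0/8. 8⁻¹ ≡ 4 (mod 31) since 8·4 = 32 ≡ 1, so λ ≡ 0·4 ≡ 0.
  x = λ² - 7 - 7 = 0 - 14 ≡ 17; y = λ·(7 - 17) - 4 ≡ 27. → (17, 27)
3Q: (17, 27) + (7, 4). λ = (4 - 27)/(7 - 17) ≡ 8/21 mod 31. 21⁻¹ ≡ 3 (mod 31), so λ ≡ 24.
  x = λ² - 17 - 7 = 576 - 24 ≡ 25; y = λ·(17 - 25) - 27 ≡ 29. → (25, 29)
3Q = (25, 29).
Finally 4P + 3Q:
(6, 25) + (25, 29). λ = (29 - 25)/(25 - 6) ≡ 4/19 mod 31. 19⁻¹ ≡ 18 (mod 31), so λ ≡ 10.
  x = λ² - 6 - 25 = 100 - 31 ≡ 7; y = λ·(6 - 7) - 25 ≡ 27. → (7, 27)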